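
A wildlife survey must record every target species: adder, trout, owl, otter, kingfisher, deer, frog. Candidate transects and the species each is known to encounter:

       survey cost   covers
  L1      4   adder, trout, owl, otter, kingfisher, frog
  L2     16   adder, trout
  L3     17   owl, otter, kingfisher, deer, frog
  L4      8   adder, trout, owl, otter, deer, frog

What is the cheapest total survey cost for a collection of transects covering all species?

L1, L4 cover every species at survey cost 4 + 8 = 12.
Any cover uses at least 2 transects; among all covering selections none totals below 12.

12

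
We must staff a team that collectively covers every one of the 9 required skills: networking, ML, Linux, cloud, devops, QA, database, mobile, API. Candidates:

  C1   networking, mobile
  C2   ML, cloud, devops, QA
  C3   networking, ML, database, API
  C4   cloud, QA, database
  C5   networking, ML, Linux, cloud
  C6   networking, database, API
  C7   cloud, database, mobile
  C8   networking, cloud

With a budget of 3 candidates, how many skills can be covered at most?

8

Choosing C1, C2, C3 covers {networking, ML, cloud, devops, QA, database, mobile, API} — 8 skills.
No choice of 3 candidates does better; here Linux is left uncovered.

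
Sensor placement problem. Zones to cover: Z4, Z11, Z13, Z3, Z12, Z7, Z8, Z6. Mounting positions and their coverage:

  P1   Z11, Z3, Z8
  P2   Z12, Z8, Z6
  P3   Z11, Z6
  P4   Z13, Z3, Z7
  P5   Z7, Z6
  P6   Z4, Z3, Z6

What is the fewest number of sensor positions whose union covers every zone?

P1, P2, P4, P6 together cover {Z4, Z11, Z13, Z3, Z12, Z7, Z8, Z6} — every zone.
No 3 of the 6 sensor positions cover everything (all 20 triples fall short), so 4 is minimum.

4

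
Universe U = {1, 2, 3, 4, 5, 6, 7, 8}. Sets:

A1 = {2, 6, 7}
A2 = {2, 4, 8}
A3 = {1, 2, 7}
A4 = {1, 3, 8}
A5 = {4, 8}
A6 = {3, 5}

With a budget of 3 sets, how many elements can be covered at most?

7

Choosing A1, A2, A4 covers {1, 2, 3, 4, 6, 7, 8} — 7 elements.
No choice of 3 sets does better; here 5 is left uncovered.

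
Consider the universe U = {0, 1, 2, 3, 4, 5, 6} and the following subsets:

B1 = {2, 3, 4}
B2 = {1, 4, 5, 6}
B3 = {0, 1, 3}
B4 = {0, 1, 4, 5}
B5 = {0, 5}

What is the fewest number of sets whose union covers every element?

3

B1, B2, B3 together cover {0, 1, 2, 3, 4, 5, 6} — every element.
No 2 of the 5 sets cover everything (all 10 pairs fall short), so 3 is minimum.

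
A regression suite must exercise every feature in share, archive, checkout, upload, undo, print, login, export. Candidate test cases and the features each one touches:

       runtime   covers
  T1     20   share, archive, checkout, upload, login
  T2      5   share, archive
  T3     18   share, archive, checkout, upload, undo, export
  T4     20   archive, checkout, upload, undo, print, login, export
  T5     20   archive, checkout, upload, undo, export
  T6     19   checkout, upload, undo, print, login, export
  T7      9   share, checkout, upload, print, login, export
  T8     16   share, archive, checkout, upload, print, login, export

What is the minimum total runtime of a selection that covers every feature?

T2, T6 cover every feature at runtime 5 + 19 = 24.
Any cover uses at least 2 test cases; among all covering selections none totals below 24.
Greedy by coverage-per-runtime would pick T7, T2, T3 for 32 — worse than the optimum 24.

24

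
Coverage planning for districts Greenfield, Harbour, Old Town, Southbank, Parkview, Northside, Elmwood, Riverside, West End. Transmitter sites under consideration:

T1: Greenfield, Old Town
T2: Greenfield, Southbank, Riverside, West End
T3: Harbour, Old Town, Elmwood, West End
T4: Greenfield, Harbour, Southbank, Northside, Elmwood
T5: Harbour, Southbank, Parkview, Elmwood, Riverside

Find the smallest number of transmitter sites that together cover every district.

T3, T4, T5 together cover {Greenfield, Harbour, Old Town, Southbank, Parkview, Northside, Elmwood, Riverside, West End} — every district.
No 2 of the 5 transmitter sites cover everything (all 10 pairs fall short), so 3 is minimum.

3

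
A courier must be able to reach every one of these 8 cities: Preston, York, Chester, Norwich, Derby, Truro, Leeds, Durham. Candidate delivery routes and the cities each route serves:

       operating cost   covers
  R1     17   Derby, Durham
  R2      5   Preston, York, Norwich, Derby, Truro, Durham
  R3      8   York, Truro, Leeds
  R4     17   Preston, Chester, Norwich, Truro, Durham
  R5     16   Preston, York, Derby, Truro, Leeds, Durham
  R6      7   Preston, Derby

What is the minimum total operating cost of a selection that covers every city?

R2, R3, R4 cover every city at operating cost 5 + 8 + 17 = 30.
Any cover uses at least 2 routes; among all covering selections none totals below 30.

30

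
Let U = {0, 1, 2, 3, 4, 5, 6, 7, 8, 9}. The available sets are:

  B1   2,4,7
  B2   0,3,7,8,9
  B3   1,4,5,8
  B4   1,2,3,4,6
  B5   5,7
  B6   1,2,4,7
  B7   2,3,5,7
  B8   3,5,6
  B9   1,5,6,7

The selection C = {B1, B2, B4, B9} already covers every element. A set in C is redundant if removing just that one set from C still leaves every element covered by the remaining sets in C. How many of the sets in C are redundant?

2

Drop B1: the rest still cover every element — redundant.
Drop B2: 0, 8, 9 uncovered — not redundant.
Drop B4: the rest still cover every element — redundant.
Drop B9: 5 uncovered — not redundant.
2 redundant: B1, B4.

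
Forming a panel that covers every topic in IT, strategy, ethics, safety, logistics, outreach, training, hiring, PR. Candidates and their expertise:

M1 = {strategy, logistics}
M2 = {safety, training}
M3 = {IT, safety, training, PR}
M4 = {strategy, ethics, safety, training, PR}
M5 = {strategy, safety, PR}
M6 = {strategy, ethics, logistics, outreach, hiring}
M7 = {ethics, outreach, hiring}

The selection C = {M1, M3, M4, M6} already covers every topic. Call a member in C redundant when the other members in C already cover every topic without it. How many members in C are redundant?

2

Drop M1: the rest still cover every topic — redundant.
Drop M3: IT uncovered — not redundant.
Drop M4: the rest still cover every topic — redundant.
Drop M6: outreach, hiring uncovered — not redundant.
2 redundant: M1, M4.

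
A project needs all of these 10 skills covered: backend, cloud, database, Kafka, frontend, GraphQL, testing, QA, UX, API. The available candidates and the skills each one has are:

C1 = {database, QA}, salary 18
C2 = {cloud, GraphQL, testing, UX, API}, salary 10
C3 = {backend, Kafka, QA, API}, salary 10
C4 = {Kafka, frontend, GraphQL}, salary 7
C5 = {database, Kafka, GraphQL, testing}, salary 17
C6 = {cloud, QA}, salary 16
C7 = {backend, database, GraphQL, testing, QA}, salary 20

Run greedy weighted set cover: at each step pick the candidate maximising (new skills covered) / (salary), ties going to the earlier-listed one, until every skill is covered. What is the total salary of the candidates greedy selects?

Pick 1: C2 adds 5 new (cloud, GraphQL, testing, UX, API) at salary 10 (ratio 5/10).
Pick 2: C3 adds 3 new (backend, Kafka, QA) at salary 10 (ratio 3/10).
Pick 3: C4 adds 1 new (frontend) at salary 7 (ratio 1/7).
Pick 4: C5 adds 1 new (database) at salary 17 (ratio 1/17).
Greedy total salary: 10 + 10 + 7 + 17 = 44. (The true optimum is 37, so greedy overshoots here.)

44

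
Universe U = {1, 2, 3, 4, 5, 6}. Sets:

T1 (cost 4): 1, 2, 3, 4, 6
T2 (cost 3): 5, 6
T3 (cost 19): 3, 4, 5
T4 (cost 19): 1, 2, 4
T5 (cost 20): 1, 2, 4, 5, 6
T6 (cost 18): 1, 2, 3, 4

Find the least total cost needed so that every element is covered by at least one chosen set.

7

T1, T2 cover every element at cost 4 + 3 = 7.
Any cover uses at least 2 sets; among all covering selections none totals below 7.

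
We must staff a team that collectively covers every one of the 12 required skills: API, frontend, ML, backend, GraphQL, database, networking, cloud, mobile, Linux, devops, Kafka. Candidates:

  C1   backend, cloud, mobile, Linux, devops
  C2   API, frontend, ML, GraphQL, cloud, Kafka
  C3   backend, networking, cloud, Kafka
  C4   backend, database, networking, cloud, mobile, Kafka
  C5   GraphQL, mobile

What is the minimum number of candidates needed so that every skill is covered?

3

C1, C2, C4 together cover {API, frontend, ML, backend, GraphQL, database, networking, cloud, mobile, Linux, devops, Kafka} — every skill.
No 2 of the 5 candidates cover everything (all 10 pairs fall short), so 3 is minimum.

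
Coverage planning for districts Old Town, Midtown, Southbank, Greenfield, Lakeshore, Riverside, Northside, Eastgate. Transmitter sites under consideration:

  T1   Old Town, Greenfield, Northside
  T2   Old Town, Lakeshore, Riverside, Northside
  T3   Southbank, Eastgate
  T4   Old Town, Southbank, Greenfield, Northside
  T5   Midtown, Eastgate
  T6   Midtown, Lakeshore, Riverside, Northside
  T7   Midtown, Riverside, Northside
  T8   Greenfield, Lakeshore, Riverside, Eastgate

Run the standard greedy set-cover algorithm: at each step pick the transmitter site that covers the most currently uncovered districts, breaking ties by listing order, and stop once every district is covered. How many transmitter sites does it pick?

4

Pick 1: T2 covers 4 new districts (Old Town, Lakeshore, Riverside, Northside).
Pick 2: T3 covers 2 new districts (Southbank, Eastgate).
Pick 3: T1 covers 1 new districts (Greenfield).
Pick 4: T5 covers 1 new districts (Midtown).
Greedy uses 4 transmitter sites. (The true minimum is 3.)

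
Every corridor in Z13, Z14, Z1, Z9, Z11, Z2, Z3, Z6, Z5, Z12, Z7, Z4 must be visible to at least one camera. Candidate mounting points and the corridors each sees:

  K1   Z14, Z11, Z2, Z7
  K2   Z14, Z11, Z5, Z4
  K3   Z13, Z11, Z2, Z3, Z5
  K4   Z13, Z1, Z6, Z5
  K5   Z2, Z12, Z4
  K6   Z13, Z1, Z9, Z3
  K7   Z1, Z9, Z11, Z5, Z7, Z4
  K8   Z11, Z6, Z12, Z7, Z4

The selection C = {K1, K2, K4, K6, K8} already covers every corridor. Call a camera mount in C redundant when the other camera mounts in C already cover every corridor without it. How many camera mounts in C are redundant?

2

Drop K1: Z2 uncovered — not redundant.
Drop K2: the rest still cover every corridor — redundant.
Drop K4: the rest still cover every corridor — redundant.
Drop K6: Z9, Z3 uncovered — not redundant.
Drop K8: Z12 uncovered — not redundant.
2 redundant: K2, K4.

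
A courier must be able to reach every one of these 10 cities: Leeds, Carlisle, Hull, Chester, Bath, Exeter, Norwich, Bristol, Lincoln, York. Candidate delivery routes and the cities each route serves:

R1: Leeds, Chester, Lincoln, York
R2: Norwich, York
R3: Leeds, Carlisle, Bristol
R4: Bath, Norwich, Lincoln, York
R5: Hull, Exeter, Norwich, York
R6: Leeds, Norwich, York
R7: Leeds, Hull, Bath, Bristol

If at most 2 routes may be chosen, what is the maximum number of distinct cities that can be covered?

7

Choosing R1, R5 covers {Leeds, Hull, Chester, Exeter, Norwich, Lincoln, York} — 7 cities.
No choice of 2 routes does better; here Carlisle, Bath, Bristol are left uncovered.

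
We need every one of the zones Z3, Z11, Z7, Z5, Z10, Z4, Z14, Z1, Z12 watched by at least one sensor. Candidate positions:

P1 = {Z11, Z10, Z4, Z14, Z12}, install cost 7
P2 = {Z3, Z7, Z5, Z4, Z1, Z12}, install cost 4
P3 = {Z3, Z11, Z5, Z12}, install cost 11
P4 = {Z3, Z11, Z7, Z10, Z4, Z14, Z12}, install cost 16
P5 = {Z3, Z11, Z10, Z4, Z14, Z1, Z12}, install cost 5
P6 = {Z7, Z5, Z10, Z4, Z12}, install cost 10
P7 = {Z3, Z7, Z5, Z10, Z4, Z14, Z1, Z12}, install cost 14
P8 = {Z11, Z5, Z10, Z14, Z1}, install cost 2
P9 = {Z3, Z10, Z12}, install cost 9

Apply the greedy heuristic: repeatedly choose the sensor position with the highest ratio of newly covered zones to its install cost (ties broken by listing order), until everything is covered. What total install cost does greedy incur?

6

Pick 1: P8 adds 5 new (Z11, Z5, Z10, Z14, Z1) at install cost 2 (ratio 5/2).
Pick 2: P2 adds 4 new (Z3, Z7, Z4, Z12) at install cost 4 (ratio 4/4).
Greedy total install cost: 2 + 4 = 6.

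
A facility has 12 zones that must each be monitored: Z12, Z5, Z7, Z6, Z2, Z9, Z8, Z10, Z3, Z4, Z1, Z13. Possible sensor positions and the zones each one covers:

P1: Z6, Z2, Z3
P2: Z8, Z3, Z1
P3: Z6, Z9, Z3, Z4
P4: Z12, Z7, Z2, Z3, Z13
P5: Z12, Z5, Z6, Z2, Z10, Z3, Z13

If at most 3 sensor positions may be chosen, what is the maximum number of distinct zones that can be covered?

Choosing P2, P3, P5 covers {Z12, Z5, Z6, Z2, Z9, Z8, Z10, Z3, Z4, Z1, Z13} — 11 zones.
No choice of 3 sensor positions does better; here Z7 is left uncovered.

11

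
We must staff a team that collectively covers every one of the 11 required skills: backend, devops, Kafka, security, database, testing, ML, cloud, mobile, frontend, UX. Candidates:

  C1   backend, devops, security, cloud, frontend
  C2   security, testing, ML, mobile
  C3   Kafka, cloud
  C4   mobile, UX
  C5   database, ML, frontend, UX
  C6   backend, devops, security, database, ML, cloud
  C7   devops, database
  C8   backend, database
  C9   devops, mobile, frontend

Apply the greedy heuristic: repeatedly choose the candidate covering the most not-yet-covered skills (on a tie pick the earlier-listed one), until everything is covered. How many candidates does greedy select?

Pick 1: C6 covers 6 new skills (backend, devops, security, database, ML, cloud).
Pick 2: C2 covers 2 new skills (testing, mobile).
Pick 3: C5 covers 2 new skills (frontend, UX).
Pick 4: C3 covers 1 new skills (Kafka).
Greedy uses 4 candidates.

4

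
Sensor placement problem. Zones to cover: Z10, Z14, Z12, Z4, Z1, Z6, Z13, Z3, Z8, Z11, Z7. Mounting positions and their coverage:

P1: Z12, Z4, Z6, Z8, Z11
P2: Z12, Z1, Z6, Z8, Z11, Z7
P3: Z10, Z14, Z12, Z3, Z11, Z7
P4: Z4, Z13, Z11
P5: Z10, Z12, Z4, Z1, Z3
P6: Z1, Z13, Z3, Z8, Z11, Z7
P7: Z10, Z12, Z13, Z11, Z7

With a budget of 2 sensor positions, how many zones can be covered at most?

9

Choosing P1, P3 covers {Z10, Z14, Z12, Z4, Z6, Z3, Z8, Z11, Z7} — 9 zones.
No choice of 2 sensor positions does better; here Z1, Z13 are left uncovered.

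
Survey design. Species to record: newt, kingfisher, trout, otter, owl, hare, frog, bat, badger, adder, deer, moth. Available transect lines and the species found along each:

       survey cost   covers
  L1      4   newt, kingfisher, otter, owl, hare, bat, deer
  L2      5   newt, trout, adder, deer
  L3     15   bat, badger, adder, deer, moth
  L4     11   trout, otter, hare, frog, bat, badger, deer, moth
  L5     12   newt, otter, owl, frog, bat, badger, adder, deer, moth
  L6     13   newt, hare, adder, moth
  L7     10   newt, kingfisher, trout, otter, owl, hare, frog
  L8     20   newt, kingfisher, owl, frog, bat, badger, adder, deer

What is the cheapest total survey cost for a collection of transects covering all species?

20

L1, L2, L4 cover every species at survey cost 4 + 5 + 11 = 20.
Any cover uses at least 2 transects; among all covering selections none totals below 20.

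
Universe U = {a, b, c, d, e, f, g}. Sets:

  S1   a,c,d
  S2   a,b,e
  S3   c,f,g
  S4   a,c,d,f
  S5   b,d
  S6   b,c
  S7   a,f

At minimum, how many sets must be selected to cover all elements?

S1, S2, S3 together cover {a, b, c, d, e, f, g} — every element.
No 2 of the 7 sets cover everything (all 21 pairs fall short), so 3 is minimum.

3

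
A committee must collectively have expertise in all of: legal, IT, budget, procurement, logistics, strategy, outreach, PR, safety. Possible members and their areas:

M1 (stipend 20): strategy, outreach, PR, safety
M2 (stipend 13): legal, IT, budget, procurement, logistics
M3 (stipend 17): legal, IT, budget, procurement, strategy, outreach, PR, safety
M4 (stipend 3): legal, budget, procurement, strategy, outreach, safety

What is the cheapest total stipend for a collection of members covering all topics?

M2, M3 cover every topic at stipend 13 + 17 = 30.
Any cover uses at least 2 members; among all covering selections none totals below 30.

30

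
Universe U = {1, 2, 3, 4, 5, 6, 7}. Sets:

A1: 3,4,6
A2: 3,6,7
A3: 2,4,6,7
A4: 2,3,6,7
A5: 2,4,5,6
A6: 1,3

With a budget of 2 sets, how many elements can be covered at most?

Choosing A2, A5 covers {2, 3, 4, 5, 6, 7} — 6 elements.
No choice of 2 sets does better; here 1 is left uncovered.

6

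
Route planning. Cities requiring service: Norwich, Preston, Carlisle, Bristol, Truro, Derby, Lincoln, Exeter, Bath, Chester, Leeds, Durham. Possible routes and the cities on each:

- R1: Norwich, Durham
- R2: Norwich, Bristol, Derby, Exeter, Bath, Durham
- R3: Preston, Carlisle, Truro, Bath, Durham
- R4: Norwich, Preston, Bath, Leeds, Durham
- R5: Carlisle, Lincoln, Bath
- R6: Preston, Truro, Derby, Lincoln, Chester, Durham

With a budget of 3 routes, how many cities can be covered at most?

11

Choosing R2, R3, R6 covers {Norwich, Preston, Carlisle, Bristol, Truro, Derby, Lincoln, Exeter, Bath, Chester, Durham} — 11 cities.
No choice of 3 routes does better; here Leeds is left uncovered.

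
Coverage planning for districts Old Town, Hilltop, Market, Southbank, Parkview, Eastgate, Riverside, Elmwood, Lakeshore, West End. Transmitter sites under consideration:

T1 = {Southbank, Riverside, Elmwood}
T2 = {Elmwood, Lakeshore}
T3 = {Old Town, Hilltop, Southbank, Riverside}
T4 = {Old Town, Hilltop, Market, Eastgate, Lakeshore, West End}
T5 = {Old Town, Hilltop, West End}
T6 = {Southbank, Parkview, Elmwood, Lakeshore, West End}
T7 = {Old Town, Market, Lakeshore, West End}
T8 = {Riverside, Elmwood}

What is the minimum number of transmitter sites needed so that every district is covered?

T1, T4, T6 together cover {Old Town, Hilltop, Market, Southbank, Parkview, Eastgate, Riverside, Elmwood, Lakeshore, West End} — every district.
No 2 of the 8 transmitter sites cover everything (all 28 pairs fall short), so 3 is minimum.

3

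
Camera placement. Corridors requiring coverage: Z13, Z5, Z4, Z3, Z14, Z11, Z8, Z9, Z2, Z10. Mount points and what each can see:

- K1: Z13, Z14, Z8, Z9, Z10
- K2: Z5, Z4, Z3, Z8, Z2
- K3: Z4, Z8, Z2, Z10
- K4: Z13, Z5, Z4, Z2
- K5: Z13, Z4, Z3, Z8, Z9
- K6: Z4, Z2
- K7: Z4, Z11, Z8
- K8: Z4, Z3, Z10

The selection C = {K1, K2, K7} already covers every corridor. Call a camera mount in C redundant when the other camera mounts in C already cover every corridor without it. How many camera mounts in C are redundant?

Drop K1: Z13, Z14, Z9, Z10 uncovered — not redundant.
Drop K2: Z5, Z3, Z2 uncovered — not redundant.
Drop K7: Z11 uncovered — not redundant.
None of the camera mounts in C is redundant.

0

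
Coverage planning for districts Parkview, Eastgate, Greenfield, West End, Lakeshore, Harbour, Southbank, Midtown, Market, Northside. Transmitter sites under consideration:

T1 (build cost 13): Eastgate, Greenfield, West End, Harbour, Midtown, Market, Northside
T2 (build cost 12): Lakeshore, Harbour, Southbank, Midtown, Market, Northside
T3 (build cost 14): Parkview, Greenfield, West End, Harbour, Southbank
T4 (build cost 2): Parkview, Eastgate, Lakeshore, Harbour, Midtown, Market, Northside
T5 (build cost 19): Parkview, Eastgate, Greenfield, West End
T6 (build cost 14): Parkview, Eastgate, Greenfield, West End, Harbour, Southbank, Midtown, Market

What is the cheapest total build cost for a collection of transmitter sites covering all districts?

16

T3, T4 cover every district at build cost 14 + 2 = 16.
Any cover uses at least 2 transmitter sites; among all covering selections none totals below 16.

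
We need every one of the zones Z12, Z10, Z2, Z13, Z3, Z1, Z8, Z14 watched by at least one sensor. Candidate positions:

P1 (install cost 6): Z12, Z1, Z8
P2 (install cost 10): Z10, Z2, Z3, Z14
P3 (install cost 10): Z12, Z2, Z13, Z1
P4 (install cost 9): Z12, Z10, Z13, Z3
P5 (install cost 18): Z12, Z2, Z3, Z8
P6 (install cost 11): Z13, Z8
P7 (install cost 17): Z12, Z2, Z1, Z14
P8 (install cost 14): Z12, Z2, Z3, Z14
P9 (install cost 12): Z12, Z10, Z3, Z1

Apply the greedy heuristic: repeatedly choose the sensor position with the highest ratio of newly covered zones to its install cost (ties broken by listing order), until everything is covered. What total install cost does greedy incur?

25

Pick 1: P1 adds 3 new (Z12, Z1, Z8) at install cost 6 (ratio 3/6).
Pick 2: P2 adds 4 new (Z10, Z2, Z3, Z14) at install cost 10 (ratio 4/10).
Pick 3: P4 adds 1 new (Z13) at install cost 9 (ratio 1/9).
Greedy total install cost: 6 + 10 + 9 = 25.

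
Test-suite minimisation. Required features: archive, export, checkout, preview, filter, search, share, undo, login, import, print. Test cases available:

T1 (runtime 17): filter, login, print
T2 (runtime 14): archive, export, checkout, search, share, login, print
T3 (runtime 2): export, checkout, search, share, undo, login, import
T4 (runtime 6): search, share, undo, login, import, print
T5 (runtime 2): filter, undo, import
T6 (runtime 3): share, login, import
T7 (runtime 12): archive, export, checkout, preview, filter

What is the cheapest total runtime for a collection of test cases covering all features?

18

T4, T7 cover every feature at runtime 6 + 12 = 18.
Any cover uses at least 2 test cases; among all covering selections none totals below 18.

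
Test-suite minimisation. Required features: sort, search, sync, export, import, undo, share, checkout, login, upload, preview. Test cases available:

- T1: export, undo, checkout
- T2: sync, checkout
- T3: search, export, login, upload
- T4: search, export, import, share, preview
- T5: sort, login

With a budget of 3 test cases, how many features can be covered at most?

9

Choosing T1, T3, T4 covers {search, export, import, undo, share, checkout, login, upload, preview} — 9 features.
No choice of 3 test cases does better; here sort, sync are left uncovered.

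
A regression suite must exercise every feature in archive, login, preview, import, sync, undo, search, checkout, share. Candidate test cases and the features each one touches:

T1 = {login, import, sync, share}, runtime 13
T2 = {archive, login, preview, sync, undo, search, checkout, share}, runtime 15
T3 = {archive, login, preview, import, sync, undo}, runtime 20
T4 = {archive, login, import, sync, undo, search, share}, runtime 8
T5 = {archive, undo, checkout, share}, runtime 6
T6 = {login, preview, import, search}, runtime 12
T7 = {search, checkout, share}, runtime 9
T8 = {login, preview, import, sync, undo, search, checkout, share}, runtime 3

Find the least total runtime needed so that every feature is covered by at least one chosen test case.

9

T5, T8 cover every feature at runtime 6 + 3 = 9.
Any cover uses at least 2 test cases; among all covering selections none totals below 9.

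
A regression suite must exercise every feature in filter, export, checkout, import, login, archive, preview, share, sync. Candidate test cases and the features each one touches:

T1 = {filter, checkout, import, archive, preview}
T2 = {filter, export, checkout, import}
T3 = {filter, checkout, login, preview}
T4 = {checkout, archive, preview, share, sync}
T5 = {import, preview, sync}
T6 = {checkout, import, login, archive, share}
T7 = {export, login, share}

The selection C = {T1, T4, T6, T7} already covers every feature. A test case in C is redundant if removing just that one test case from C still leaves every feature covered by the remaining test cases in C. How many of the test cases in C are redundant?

Drop T1: filter uncovered — not redundant.
Drop T4: sync uncovered — not redundant.
Drop T6: the rest still cover every feature — redundant.
Drop T7: export uncovered — not redundant.
1 redundant: T6.

1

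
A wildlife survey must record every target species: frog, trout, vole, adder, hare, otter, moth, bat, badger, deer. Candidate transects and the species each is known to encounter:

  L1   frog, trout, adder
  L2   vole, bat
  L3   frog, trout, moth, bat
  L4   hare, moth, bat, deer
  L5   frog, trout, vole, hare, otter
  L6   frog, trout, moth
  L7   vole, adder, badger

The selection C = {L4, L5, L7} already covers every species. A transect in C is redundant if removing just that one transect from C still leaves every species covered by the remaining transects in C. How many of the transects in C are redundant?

Drop L4: moth, bat, deer uncovered — not redundant.
Drop L5: frog, trout, otter uncovered — not redundant.
Drop L7: adder, badger uncovered — not redundant.
None of the transects in C is redundant.

0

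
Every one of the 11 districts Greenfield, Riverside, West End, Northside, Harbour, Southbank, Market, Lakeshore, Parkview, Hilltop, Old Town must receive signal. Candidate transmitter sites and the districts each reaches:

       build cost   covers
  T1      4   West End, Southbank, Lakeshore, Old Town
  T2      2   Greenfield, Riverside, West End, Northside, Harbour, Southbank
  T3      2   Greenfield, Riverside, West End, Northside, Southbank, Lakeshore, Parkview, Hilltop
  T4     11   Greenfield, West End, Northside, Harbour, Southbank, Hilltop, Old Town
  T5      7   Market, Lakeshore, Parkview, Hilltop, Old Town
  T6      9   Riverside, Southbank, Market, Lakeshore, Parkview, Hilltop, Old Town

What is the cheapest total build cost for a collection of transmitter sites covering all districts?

T2, T5 cover every district at build cost 2 + 7 = 9.
Any cover uses at least 2 transmitter sites; among all covering selections none totals below 9.
Greedy by coverage-per-build cost would pick T3, T2, T5 for 11 — worse than the optimum 9.

9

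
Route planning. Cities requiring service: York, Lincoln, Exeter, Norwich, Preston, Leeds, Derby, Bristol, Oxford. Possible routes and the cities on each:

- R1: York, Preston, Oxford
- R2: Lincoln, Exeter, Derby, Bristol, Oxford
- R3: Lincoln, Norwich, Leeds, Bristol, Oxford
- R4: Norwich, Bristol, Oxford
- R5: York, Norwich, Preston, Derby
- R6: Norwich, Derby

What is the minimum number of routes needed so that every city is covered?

3

R1, R2, R3 together cover {York, Lincoln, Exeter, Norwich, Preston, Leeds, Derby, Bristol, Oxford} — every city.
No 2 of the 6 routes cover everything (all 15 pairs fall short), so 3 is minimum.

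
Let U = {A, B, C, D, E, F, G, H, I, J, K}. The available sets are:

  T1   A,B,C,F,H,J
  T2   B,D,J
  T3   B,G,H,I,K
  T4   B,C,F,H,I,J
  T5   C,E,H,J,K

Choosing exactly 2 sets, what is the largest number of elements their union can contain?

9

Choosing T1, T3 covers {A, B, C, F, G, H, I, J, K} — 9 elements.
No choice of 2 sets does better; here D, E are left uncovered.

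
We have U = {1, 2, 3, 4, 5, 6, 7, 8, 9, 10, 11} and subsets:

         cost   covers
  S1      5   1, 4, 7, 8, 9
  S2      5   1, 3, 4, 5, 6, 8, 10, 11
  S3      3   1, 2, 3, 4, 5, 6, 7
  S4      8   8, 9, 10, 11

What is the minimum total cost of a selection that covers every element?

11

S3, S4 cover every element at cost 3 + 8 = 11.
Any cover uses at least 2 sets; among all covering selections none totals below 11.
Greedy by coverage-per-cost would pick S3, S2, S1 for 13 — worse than the optimum 11.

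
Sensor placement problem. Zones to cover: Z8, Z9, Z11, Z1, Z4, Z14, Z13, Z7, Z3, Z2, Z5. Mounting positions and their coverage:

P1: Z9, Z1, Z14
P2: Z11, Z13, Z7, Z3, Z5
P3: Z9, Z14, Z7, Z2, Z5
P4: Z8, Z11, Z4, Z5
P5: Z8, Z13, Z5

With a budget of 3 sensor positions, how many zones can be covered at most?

10

Choosing P1, P2, P4 covers {Z8, Z9, Z11, Z1, Z4, Z14, Z13, Z7, Z3, Z5} — 10 zones.
No choice of 3 sensor positions does better; here Z2 is left uncovered.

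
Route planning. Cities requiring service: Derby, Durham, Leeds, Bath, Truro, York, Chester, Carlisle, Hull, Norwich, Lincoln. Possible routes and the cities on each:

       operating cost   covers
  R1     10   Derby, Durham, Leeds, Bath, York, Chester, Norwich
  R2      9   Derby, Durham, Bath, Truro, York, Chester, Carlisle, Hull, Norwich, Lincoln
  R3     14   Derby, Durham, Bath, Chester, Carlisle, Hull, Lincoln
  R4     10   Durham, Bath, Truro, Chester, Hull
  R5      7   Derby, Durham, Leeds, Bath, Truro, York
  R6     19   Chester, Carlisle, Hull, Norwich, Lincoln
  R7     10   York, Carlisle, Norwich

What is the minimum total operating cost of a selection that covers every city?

16

R2, R5 cover every city at operating cost 9 + 7 = 16.
Any cover uses at least 2 routes; among all covering selections none totals below 16.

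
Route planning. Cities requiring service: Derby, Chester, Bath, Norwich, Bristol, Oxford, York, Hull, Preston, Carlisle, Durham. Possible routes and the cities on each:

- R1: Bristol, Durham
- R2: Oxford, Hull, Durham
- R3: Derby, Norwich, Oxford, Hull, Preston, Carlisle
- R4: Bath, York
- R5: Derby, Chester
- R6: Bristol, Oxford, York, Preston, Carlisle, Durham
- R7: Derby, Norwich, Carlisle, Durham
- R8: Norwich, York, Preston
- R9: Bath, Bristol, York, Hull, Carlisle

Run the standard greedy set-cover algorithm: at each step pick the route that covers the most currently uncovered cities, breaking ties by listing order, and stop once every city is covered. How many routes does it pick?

Pick 1: R3 covers 6 new cities (Derby, Norwich, Oxford, Hull, Preston, Carlisle).
Pick 2: R6 covers 3 new cities (Bristol, York, Durham).
Pick 3: R4 covers 1 new cities (Bath).
Pick 4: R5 covers 1 new cities (Chester).
Greedy uses 4 routes.

4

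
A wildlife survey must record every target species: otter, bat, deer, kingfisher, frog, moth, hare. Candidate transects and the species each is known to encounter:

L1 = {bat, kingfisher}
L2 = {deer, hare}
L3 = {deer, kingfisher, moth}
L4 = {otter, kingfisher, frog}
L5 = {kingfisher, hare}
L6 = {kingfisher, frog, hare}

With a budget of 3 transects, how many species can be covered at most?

6

Choosing L1, L2, L4 covers {otter, bat, deer, kingfisher, frog, hare} — 6 species.
No choice of 3 transects does better; here moth is left uncovered.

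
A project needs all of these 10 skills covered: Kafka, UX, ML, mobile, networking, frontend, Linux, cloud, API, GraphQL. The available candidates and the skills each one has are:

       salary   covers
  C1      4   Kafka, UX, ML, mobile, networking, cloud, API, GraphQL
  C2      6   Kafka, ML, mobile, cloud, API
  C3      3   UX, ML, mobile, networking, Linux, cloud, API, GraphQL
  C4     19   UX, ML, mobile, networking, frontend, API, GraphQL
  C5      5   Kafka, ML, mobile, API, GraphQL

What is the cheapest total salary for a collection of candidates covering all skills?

26

C1, C3, C4 cover every skill at salary 4 + 3 + 19 = 26.
Any cover uses at least 3 candidates; among all covering selections none totals below 26.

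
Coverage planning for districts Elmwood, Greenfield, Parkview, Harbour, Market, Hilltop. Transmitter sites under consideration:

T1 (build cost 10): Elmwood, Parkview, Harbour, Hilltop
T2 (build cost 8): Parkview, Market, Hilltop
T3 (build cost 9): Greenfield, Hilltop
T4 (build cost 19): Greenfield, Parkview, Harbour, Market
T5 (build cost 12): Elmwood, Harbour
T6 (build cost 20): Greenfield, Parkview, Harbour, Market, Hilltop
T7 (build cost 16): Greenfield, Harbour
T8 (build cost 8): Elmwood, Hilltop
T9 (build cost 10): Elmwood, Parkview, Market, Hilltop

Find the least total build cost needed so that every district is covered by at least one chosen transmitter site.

26

T7, T9 cover every district at build cost 16 + 10 = 26.
Any cover uses at least 2 transmitter sites; among all covering selections none totals below 26.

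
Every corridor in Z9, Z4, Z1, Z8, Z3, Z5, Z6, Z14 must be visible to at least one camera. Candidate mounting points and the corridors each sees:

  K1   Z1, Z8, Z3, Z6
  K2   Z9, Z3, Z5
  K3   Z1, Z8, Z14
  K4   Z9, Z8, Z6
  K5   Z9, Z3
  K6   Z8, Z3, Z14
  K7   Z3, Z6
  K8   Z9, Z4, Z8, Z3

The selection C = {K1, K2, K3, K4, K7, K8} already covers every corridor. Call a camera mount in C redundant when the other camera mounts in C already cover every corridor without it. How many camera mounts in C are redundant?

3

Drop K1: the rest still cover every corridor — redundant.
Drop K2: Z5 uncovered — not redundant.
Drop K3: Z14 uncovered — not redundant.
Drop K4: the rest still cover every corridor — redundant.
Drop K7: the rest still cover every corridor — redundant.
Drop K8: Z4 uncovered — not redundant.
3 redundant: K1, K4, K7.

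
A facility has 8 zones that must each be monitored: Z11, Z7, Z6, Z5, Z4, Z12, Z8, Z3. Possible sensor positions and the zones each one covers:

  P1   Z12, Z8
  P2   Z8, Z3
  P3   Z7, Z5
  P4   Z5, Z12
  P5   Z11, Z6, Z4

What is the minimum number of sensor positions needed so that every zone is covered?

4

P1, P2, P3, P5 together cover {Z11, Z7, Z6, Z5, Z4, Z12, Z8, Z3} — every zone.
No 3 of the 5 sensor positions cover everything (all 10 triples fall short), so 4 is minimum.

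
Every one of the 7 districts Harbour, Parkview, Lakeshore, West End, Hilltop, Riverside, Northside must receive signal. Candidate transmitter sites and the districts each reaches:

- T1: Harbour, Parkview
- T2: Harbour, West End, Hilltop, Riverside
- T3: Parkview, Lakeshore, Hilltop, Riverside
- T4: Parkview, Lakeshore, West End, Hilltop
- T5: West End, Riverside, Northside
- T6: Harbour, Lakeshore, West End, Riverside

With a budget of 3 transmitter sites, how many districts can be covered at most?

7

Choosing T1, T3, T5 covers {Harbour, Parkview, Lakeshore, West End, Hilltop, Riverside, Northside} — 7 districts.
That is all 7 districts.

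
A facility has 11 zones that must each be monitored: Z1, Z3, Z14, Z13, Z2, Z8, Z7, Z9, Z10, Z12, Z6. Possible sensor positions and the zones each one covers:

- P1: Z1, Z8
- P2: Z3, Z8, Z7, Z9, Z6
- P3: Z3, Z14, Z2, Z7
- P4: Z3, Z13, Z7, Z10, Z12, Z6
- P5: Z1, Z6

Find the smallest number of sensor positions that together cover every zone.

4

P1, P2, P3, P4 together cover {Z1, Z3, Z14, Z13, Z2, Z8, Z7, Z9, Z10, Z12, Z6} — every zone.
No 3 of the 5 sensor positions cover everything (all 10 triples fall short), so 4 is minimum.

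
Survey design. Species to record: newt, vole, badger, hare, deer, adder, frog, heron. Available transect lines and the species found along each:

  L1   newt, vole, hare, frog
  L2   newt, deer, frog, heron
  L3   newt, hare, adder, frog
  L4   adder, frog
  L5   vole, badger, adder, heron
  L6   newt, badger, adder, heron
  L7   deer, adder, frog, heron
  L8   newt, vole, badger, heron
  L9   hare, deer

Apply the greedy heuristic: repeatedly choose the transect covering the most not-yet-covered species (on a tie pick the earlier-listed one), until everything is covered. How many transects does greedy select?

3

Pick 1: L1 covers 4 new species (newt, vole, hare, frog).
Pick 2: L5 covers 3 new species (badger, adder, heron).
Pick 3: L2 covers 1 new species (deer).
Greedy uses 3 transects.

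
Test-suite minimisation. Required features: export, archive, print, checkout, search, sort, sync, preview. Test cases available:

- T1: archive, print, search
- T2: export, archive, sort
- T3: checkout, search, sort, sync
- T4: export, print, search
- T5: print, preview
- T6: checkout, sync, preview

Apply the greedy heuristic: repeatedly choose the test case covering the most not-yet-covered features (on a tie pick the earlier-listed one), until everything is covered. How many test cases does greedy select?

4

Pick 1: T3 covers 4 new features (checkout, search, sort, sync).
Pick 2: T1 covers 2 new features (archive, print).
Pick 3: T2 covers 1 new features (export).
Pick 4: T5 covers 1 new features (preview).
Greedy uses 4 test cases. (The true minimum is 3.)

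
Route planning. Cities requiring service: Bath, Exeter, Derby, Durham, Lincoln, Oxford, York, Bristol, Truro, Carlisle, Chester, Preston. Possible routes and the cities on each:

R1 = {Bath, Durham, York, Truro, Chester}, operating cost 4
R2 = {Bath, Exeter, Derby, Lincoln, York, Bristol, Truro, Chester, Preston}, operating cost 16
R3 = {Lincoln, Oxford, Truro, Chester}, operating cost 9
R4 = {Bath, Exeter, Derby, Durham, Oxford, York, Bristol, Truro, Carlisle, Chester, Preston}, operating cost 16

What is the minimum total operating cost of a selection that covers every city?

25

R3, R4 cover every city at operating cost 9 + 16 = 25.
Any cover uses at least 2 routes; among all covering selections none totals below 25.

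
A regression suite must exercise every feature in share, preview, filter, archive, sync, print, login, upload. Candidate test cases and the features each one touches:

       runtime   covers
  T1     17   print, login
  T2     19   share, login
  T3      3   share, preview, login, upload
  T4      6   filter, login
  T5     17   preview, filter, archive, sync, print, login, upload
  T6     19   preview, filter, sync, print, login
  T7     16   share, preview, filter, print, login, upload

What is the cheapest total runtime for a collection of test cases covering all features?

T3, T5 cover every feature at runtime 3 + 17 = 20.
Any cover uses at least 2 test cases; among all covering selections none totals below 20.

20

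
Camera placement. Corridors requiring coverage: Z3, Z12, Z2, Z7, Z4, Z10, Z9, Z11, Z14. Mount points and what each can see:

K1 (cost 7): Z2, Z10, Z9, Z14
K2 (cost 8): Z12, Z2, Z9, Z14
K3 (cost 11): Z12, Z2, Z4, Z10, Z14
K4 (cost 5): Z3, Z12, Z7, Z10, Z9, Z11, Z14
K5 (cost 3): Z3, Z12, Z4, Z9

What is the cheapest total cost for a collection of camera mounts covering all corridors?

K1, K4, K5 cover every corridor at cost 7 + 5 + 3 = 15.
Any cover uses at least 2 camera mounts; among all covering selections none totals below 15.

15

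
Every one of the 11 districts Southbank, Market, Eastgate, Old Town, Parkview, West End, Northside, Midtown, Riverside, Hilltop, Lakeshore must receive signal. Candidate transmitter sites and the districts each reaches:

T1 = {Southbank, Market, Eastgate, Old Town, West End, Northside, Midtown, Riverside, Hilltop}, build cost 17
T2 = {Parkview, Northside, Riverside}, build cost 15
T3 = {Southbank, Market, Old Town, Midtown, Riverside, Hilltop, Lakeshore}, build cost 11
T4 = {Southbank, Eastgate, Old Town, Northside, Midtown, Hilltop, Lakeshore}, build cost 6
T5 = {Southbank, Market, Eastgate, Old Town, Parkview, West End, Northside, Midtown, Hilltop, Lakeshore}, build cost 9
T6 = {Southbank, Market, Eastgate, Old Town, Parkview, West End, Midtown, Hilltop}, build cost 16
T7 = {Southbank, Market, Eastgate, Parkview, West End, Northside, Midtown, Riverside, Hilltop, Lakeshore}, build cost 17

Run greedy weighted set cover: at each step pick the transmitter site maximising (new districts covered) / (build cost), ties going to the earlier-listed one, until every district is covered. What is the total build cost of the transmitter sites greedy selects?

Pick 1: T4 adds 7 new (Southbank, Eastgate, Old Town, Northside, Midtown, Hilltop, Lakeshore) at build cost 6 (ratio 7/6).
Pick 2: T5 adds 3 new (Market, Parkview, West End) at build cost 9 (ratio 3/9).
Pick 3: T3 adds 1 new (Riverside) at build cost 11 (ratio 1/11).
Greedy total build cost: 6 + 9 + 11 = 26. (The true optimum is 20, so greedy overshoots here.)

26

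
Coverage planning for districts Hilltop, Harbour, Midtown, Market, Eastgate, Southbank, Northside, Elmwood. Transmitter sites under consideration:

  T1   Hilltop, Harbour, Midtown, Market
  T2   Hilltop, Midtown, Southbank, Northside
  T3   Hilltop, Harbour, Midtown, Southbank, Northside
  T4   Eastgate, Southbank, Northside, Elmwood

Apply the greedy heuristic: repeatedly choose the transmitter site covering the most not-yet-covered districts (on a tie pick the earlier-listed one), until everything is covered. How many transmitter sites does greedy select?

Pick 1: T3 covers 5 new districts (Hilltop, Harbour, Midtown, Southbank, Northside).
Pick 2: T4 covers 2 new districts (Eastgate, Elmwood).
Pick 3: T1 covers 1 new districts (Market).
Greedy uses 3 transmitter sites. (The true minimum is 2.)

3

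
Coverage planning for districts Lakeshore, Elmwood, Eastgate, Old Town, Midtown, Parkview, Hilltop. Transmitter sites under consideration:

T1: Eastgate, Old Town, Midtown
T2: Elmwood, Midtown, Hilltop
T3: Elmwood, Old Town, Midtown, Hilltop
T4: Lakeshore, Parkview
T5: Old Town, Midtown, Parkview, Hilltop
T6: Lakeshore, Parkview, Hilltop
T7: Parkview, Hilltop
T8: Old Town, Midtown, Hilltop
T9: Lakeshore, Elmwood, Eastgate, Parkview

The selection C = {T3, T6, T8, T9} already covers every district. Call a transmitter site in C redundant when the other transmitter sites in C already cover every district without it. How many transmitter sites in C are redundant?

Drop T3: the rest still cover every district — redundant.
Drop T6: the rest still cover every district — redundant.
Drop T8: the rest still cover every district — redundant.
Drop T9: Eastgate uncovered — not redundant.
3 redundant: T3, T6, T8.

3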